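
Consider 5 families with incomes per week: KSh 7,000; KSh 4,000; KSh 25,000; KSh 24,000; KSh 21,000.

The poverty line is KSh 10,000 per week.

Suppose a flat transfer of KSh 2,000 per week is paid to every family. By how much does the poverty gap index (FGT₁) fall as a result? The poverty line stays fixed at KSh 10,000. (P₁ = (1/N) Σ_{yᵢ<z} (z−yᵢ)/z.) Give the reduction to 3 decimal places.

Before: below the line — KSh 4,000, KSh 7,000; poverty gap index (FGT₁) = 0.18000.
After the KSh 2,000 transfer: below the line — KSh 6,000, KSh 9,000; poverty gap index (FGT₁) = 0.10000.
Reduction = 0.18000 − 0.10000 = 0.080.

0.080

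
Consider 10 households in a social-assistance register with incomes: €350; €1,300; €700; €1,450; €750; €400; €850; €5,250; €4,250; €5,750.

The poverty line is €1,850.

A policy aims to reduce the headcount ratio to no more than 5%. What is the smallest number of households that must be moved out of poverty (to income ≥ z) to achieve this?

7 of the 10 households are poor, so H = 7/10 = 0.700.
A headcount ratio of at most 5% allows at most ⌊0.05 × 10⌋ = 0 poor households.
So at least 7 − 0 = 7 must be lifted.

7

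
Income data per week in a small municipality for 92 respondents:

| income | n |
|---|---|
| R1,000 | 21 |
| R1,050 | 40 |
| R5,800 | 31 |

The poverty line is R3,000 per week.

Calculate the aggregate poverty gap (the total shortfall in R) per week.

Poor units: 21×R1,000, 40×R1,050 (q = 61 of N = 92).
Individual gaps: 21×(3000−1000) = 42000; 40×(3000−1050) = 78000.
Aggregate gap = R120,000.

R120,000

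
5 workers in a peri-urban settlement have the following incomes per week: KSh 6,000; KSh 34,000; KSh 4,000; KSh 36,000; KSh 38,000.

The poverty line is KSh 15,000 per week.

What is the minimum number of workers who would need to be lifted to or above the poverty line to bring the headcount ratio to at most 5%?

2

Currently q = 2 of N = 5 are below the line (H = 0.400).
A headcount ratio of at most 5% allows at most ⌊0.05 × 5⌋ = 0 poor workers.
So at least 2 − 0 = 2 must be lifted.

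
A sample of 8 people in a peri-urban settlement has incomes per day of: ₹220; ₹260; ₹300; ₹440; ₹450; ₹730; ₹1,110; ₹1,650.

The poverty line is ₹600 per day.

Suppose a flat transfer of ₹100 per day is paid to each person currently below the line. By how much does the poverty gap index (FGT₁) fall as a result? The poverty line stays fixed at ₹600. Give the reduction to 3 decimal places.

0.104

Before: below the line — ₹220, ₹260, ₹300, ₹440, ₹450; poverty gap index (FGT₁) = 0.27708.
After the ₹100 transfer: below the line — ₹320, ₹360, ₹400, ₹540, ₹550; poverty gap index (FGT₁) = 0.17292.
Reduction = 0.27708 − 0.17292 = 0.104.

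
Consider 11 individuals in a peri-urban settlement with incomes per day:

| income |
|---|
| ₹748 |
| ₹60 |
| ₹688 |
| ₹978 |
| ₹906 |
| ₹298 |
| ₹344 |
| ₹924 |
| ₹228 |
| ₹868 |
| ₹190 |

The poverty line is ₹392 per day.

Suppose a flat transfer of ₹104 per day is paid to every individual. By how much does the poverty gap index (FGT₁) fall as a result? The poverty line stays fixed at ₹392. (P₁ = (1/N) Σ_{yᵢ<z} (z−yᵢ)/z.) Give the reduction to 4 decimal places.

0.1053

Before: below the line — ₹60, ₹190, ₹228, ₹298, ₹344; poverty gap index (FGT₁) = 0.194805.
After the ₹104 transfer: below the line — ₹164, ₹294, ₹332; poverty gap index (FGT₁) = 0.089518.
Reduction = 0.194805 − 0.089518 = 0.1053.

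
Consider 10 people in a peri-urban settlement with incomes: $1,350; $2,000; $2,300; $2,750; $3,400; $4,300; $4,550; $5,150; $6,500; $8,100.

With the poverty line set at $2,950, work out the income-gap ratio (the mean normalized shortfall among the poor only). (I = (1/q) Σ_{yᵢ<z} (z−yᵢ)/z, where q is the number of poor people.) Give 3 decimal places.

0.288

Below z: $1,350, $2,000, $2,300, $2,750 (q = 4 of N = 10).
Relative gaps: 0.5424, 0.3220, 0.2203, 0.0678; sum = 1.152542.
The income-gap ratio divides by q (the poor only): 1.152542 / 4 = 0.288.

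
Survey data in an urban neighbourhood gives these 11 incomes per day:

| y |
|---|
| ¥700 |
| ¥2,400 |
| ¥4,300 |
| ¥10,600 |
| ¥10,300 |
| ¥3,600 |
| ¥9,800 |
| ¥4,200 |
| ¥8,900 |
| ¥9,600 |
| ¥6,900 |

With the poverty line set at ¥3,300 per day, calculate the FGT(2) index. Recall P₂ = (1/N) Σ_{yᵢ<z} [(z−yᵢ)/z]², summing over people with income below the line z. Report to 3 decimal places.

0.063

Below z: ¥700, ¥2,400 (q = 2 of N = 11).
Normalized shortfalls: (3300−700)/3300 = 0.7879; (3300−2400)/3300 = 0.2727.
Squared: 0.6208; 0.0744.
Sum = 0.695133; P₂ = 0.695133 / 11 = 0.063.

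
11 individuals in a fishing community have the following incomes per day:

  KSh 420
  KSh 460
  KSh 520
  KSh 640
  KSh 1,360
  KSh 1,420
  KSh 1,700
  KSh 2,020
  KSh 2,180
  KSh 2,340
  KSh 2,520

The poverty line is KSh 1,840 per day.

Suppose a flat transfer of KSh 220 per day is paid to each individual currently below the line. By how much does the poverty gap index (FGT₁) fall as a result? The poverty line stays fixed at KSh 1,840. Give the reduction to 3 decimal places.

0.072

Before: below the line — KSh 420, KSh 460, KSh 520, KSh 640, KSh 1,360, KSh 1,420, KSh 1,700; poverty gap index (FGT₁) = 0.31423.
After the KSh 220 transfer: below the line — KSh 640, KSh 680, KSh 740, KSh 860, KSh 1,580, KSh 1,640; poverty gap index (FGT₁) = 0.24209.
Reduction = 0.31423 − 0.24209 = 0.072.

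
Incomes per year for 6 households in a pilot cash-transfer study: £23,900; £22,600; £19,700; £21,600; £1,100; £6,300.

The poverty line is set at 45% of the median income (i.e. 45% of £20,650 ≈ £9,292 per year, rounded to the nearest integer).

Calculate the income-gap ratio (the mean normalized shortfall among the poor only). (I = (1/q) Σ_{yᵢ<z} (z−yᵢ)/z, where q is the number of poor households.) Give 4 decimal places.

0.6018

Poor units: £1,100, £6,300 (q = 2 of N = 6).
Shortfall ratios (z−y)/z: 0.8816, 0.3220; sum = 1.203616.
The income-gap ratio divides by q (the poor only): 1.203616 / 2 = 0.6018.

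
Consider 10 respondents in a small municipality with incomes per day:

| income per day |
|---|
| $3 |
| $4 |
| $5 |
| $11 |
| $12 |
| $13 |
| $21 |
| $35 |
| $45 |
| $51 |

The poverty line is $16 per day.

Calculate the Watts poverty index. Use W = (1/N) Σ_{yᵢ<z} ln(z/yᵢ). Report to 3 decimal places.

0.509

Incomes under z: $3, $4, $5, $11, $12, $13 (q = 6 of N = 10).
ln(z/y) terms: ln(16/3) = 1.6740; ln(16/4) = 1.3863; ln(16/5) = 1.1632; ln(16/11) = 0.3747; ln(16/12) = 0.2877; ln(16/13) = 0.2076.
W = 5.093436 / 10 = 0.509.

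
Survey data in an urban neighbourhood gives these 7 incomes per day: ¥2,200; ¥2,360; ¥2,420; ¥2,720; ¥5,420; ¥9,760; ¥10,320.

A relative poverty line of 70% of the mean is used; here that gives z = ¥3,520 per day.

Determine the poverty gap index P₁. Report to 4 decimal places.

0.1778

Poor units: ¥2,200, ¥2,360, ¥2,420, ¥2,720 (q = 4 of N = 7).
Normalized shortfalls: (3520−2200)/3520 = 0.3750; (3520−2360)/3520 = 0.3295; (3520−2420)/3520 = 0.3125; (3520−2720)/3520 = 0.2273.
Sum of shortfalls = 1.244318; P₁ averages over all N: 1.244318 / 7 = 0.1778.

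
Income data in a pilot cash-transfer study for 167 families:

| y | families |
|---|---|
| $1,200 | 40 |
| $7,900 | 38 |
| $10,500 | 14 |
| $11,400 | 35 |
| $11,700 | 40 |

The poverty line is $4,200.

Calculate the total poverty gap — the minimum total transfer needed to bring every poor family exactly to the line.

Below the line: 40×$1,200 (q = 40 of N = 167).
Individual gaps: 40×(4200−1200) = 120000.
Aggregate gap = $120,000.

$120,000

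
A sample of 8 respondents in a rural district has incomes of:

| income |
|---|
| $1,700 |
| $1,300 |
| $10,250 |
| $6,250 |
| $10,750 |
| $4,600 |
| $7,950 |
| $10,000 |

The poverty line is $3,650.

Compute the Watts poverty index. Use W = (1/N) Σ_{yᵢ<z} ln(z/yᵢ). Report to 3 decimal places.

Poor units: $1,300, $1,700 (q = 2 of N = 8).
ln(z/y) terms: ln(3650/1300) = 1.0324; ln(3650/1700) = 0.7641.
W = 1.796462 / 8 = 0.225.

0.225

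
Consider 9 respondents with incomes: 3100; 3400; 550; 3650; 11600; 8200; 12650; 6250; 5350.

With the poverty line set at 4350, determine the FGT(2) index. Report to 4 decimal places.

0.1021

Incomes under z: 550, 3100, 3400, 3650 (q = 4 of N = 9).
Relative gaps: (4350−550)/4350 = 0.8736; (4350−3100)/4350 = 0.2874; (4350−3400)/4350 = 0.2184; (4350−3650)/4350 = 0.1609.
Squared: 0.7631; 0.0826; 0.0477; 0.0259.
Sum = 0.919276; P₂ = 0.919276 / 9 = 0.1021.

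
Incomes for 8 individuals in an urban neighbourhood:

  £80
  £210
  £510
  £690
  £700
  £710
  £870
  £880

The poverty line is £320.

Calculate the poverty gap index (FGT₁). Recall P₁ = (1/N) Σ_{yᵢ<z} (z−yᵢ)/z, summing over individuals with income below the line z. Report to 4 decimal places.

Below the line: £80, £210 (q = 2 of N = 8).
Relative gaps: (320−80)/320 = 0.7500; (320−210)/320 = 0.3438.
Σ = 1.093750. Dividing by the full population N = 8 gives P₁ = 0.1367.

0.1367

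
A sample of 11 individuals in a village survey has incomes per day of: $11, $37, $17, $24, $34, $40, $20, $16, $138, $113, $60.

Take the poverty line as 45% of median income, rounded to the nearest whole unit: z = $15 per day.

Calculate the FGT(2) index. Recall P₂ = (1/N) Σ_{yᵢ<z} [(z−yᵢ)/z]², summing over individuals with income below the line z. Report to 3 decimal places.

Incomes under z: $11 (q = 1 of N = 11).
Relative gaps: (15−11)/15 = 0.2667.
Squared: 0.0711.
Sum = 0.071111; P₂ = 0.071111 / 11 = 0.006.

0.006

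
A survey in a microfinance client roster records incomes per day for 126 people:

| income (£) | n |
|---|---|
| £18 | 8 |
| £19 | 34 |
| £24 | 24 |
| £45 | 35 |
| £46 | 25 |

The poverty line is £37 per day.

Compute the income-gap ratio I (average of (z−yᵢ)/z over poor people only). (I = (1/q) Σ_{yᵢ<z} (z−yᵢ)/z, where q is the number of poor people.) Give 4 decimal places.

0.4406

Below z: 8×£18, 34×£19, 24×£24 (q = 66 of N = 126).
Relative gaps: 0.5135 (×8), 0.4865 (×34), 0.3514 (×24); sum = 29.081081.
I averages over the q = 66 poor units only: 29.081081 / 66 = 0.4406.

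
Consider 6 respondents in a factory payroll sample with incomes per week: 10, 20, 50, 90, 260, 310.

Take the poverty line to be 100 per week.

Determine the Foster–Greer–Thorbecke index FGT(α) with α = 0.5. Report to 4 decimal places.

0.4777

Poor units: 10, 20, 50, 90 (q = 4 of N = 6).
Gap ratios (z−y)/z: (100−10)/100 = 0.9000; (100−20)/100 = 0.8000; (100−50)/100 = 0.5000; (100−90)/100 = 0.1000.
Raised to α = 0.5: 0.94868; 0.89443; 0.70711; 0.31623.
Sum = 2.866445; FGT(0.5) = 2.866445 / 6 = 0.4777.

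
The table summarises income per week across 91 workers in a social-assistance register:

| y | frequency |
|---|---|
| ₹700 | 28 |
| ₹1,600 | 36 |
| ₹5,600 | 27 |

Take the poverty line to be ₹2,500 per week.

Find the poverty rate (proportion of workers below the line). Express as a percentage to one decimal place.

70.3%

64 of the 91 workers have income below ₹2,500.
H = 64/91 = 70.3%.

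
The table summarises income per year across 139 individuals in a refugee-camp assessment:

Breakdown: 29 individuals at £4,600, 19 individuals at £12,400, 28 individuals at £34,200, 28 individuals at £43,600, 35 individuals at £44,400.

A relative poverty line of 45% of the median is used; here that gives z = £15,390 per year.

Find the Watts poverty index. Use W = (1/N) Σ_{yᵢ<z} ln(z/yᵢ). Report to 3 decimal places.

0.281

Below z: 29×£4,600, 19×£12,400 (q = 48 of N = 139).
Log shortfalls: ln(15390/4600) = 1.2077 (×29); ln(15390/12400) = 0.2160 (×19).
W = 39.126596 / 139 = 0.281.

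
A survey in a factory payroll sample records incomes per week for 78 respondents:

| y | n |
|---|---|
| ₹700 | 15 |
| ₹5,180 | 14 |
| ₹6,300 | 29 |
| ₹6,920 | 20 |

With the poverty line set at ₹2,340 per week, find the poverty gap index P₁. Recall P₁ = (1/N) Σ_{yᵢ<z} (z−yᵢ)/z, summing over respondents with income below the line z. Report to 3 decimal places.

0.135

Poor units: 15×₹700 (q = 15 of N = 78).
Gap ratios (z−y)/z: (2340−700)/2340 = 0.7009 (×15).
Sum of shortfalls = 10.512821; P₁ averages over all N: 10.512821 / 78 = 0.135.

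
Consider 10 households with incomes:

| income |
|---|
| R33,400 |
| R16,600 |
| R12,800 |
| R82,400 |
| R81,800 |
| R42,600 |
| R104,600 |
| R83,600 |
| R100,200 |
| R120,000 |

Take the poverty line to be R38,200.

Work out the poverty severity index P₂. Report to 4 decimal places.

0.0778

Incomes under z: R12,800, R16,600, R33,400 (q = 3 of N = 10).
Normalized shortfalls: (38200−12800)/38200 = 0.6649; (38200−16600)/38200 = 0.5654; (38200−33400)/38200 = 0.1257.
Squared: 0.4421; 0.3197; 0.0158.
Sum = 0.777638; P₂ = 0.777638 / 10 = 0.0778.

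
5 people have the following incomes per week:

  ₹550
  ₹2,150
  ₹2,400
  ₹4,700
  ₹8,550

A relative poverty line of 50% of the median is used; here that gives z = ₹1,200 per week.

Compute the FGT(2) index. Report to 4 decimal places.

Poor units: ₹550 (q = 1 of N = 5).
Relative gaps: (1200−550)/1200 = 0.5417.
Squared: 0.2934.
Sum = 0.293403; P₂ = 0.293403 / 5 = 0.0587.

0.0587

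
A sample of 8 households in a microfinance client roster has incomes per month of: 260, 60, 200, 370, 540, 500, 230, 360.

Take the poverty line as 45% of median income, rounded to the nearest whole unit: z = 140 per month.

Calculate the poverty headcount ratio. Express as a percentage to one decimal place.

1 of the 8 households have income below 140.
H = 1/8 = 12.5%.

12.5%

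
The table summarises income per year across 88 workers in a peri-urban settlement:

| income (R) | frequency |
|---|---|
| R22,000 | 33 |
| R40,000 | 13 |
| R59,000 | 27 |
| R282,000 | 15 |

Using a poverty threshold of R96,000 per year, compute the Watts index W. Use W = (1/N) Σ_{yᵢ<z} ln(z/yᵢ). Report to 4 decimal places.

0.8312

Poor units: 33×R22,000, 13×R40,000, 27×R59,000 (q = 73 of N = 88).
Log shortfalls: ln(96000/22000) = 1.4733 (×33); ln(96000/40000) = 0.8755 (×13); ln(96000/59000) = 0.4868 (×27).
W = 73.144073 / 88 = 0.8312.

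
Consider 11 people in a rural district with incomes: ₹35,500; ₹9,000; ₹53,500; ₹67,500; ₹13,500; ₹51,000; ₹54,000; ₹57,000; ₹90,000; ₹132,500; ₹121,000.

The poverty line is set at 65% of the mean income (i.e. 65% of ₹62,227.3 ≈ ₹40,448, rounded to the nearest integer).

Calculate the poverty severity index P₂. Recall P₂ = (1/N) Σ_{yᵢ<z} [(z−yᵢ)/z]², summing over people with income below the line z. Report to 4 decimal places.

Incomes under z: ₹9,000, ₹13,500, ₹35,500 (q = 3 of N = 11).
Relative gaps: (40448−9000)/40448 = 0.7775; (40448−13500)/40448 = 0.6662; (40448−35500)/40448 = 0.1223.
Squared: 0.6045; 0.4439; 0.0150.
Sum = 1.063332; P₂ = 1.063332 / 11 = 0.0967.

0.0967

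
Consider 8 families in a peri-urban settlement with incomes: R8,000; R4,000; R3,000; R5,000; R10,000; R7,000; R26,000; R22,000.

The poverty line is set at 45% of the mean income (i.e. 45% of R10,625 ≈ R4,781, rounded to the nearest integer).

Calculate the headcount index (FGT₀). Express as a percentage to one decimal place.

25.0%

2 of the 8 families have income below R4,781.
H = 2/8 = 25.0%.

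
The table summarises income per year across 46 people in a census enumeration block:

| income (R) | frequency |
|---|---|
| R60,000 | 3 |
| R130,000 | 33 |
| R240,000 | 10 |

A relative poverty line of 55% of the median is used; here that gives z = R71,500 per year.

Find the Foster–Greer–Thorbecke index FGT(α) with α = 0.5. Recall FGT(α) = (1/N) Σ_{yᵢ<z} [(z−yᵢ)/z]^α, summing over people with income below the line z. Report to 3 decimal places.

Below the line: 3×R60,000 (q = 3 of N = 46).
Normalized shortfalls: (71500−60000)/71500 = 0.1608 (×3).
Raised to α = 0.5: 0.40105 (×3).
Sum = 1.203143; FGT(0.5) = 1.203143 / 46 = 0.026.

0.026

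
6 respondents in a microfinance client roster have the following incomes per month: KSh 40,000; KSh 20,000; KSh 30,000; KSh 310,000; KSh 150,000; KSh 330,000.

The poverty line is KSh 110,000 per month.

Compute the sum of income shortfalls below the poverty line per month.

Below z: KSh 20,000, KSh 30,000, KSh 40,000 (q = 3 of N = 6).
Individual gaps: 110000−20000 = 90000; 110000−30000 = 80000; 110000−40000 = 70000.
Aggregate gap = KSh 240,000.

KSh 240,000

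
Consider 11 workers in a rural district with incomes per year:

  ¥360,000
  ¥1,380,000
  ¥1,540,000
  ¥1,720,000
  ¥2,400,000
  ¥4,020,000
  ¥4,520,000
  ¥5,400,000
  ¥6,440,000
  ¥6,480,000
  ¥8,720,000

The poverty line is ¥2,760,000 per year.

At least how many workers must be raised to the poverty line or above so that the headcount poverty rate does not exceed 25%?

3

Currently q = 5 of N = 11 are below the line (H = 0.455).
A headcount ratio of at most 25% allows at most ⌊0.25 × 11⌋ = 2 poor workers.
So at least 5 − 2 = 3 must be lifted.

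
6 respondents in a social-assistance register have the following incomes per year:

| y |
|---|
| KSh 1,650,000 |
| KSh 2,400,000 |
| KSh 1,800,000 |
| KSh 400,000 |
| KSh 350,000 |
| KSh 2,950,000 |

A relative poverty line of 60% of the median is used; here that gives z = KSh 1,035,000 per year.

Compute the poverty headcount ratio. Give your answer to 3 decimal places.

2 of the 6 respondents have income below KSh 1,035,000.
H = 2/6 = 0.333.

0.333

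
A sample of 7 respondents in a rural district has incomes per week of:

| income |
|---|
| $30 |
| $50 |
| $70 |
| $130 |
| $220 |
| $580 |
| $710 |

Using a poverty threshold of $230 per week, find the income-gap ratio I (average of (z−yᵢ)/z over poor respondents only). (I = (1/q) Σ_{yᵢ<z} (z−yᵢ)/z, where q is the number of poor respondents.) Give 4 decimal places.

0.5652

Below the line: $30, $50, $70, $130, $220 (q = 5 of N = 7).
Relative gaps: 0.8696, 0.7826, 0.6957, 0.4348, 0.0435; sum = 2.826087.
I averages over the q = 5 poor units only: 2.826087 / 5 = 0.5652.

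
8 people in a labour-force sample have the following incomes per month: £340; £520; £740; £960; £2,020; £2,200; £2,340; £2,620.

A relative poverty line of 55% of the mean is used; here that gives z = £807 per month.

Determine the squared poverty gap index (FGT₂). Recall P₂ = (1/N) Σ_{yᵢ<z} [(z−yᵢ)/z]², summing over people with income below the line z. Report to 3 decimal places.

0.059

Poor units: £340, £520, £740 (q = 3 of N = 8).
Gap ratios (z−y)/z: (807−340)/807 = 0.5787; (807−520)/807 = 0.3556; (807−740)/807 = 0.0830.
Squared: 0.3349; 0.1265; 0.0069.
Sum = 0.468249; P₂ = 0.468249 / 8 = 0.059.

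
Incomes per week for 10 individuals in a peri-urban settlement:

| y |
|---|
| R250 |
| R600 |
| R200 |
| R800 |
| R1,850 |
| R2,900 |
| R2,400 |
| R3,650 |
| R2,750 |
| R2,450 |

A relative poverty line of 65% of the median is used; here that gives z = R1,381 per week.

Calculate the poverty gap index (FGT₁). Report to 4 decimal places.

0.2660

Below the line: R200, R250, R600, R800 (q = 4 of N = 10).
Shortfall ratios: (1381−200)/1381 = 0.8552; (1381−250)/1381 = 0.8190; (1381−600)/1381 = 0.5655; (1381−800)/1381 = 0.4207.
Sum of shortfalls = 2.660391; P₁ averages over all N: 2.660391 / 10 = 0.2660.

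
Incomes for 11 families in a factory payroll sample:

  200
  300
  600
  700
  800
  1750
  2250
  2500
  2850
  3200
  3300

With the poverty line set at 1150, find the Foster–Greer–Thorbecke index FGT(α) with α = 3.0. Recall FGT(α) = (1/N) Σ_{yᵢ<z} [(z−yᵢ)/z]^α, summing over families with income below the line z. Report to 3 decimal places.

Poor units: 200, 300, 600, 700, 800 (q = 5 of N = 11).
Shortfall ratios: (1150−200)/1150 = 0.8261; (1150−300)/1150 = 0.7391; (1150−600)/1150 = 0.4783; (1150−700)/1150 = 0.3913; (1150−800)/1150 = 0.3043.
Raised to α = 3.0: 0.56374; 0.40380; 0.10939; 0.05992; 0.02819.
Sum = 1.165037; FGT(3.0) = 1.165037 / 11 = 0.106.

0.106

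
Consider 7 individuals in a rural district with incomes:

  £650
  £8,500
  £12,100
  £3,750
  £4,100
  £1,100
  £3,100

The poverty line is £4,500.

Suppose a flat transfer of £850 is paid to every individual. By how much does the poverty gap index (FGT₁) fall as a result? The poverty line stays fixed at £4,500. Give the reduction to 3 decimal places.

Before: below the line — £650, £1,100, £3,100, £3,750, £4,100; poverty gap index (FGT₁) = 0.31111.
After the £850 transfer: below the line — £1,500, £1,950, £3,950; poverty gap index (FGT₁) = 0.19365.
Reduction = 0.31111 − 0.19365 = 0.117.

0.117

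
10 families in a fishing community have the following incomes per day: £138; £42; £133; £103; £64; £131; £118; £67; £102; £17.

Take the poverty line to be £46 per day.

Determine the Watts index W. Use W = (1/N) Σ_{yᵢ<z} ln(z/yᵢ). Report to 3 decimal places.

Poor units: £17, £42 (q = 2 of N = 10).
Log shortfalls: ln(46/17) = 0.9954; ln(46/42) = 0.0910.
W = 1.086400 / 10 = 0.109.

0.109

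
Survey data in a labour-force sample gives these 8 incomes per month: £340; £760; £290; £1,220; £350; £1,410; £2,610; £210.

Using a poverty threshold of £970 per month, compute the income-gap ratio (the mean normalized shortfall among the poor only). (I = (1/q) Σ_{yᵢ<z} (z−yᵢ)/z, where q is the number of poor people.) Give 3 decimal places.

0.598

Below z: £210, £290, £340, £350, £760 (q = 5 of N = 8).
Shortfall ratios (z−y)/z: 0.7835, 0.7010, 0.6495, 0.6392, 0.2165; sum = 2.989691.
I averages over the q = 5 poor units only: 2.989691 / 5 = 0.598.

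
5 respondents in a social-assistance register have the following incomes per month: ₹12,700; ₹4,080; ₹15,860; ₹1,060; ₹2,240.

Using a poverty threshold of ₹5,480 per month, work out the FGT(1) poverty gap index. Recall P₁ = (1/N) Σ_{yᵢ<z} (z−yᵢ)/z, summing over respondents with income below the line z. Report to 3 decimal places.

0.331

Poor units: ₹1,060, ₹2,240, ₹4,080 (q = 3 of N = 5).
Normalized shortfalls: (5480−1060)/5480 = 0.8066; (5480−2240)/5480 = 0.5912; (5480−4080)/5480 = 0.2555.
Sum of shortfalls = 1.653285; P₁ averages over all N: 1.653285 / 5 = 0.331.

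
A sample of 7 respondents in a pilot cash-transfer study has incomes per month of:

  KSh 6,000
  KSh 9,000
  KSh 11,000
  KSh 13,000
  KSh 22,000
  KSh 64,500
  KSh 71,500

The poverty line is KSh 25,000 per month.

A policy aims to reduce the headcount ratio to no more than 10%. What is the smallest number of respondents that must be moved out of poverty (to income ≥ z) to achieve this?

5

Currently q = 5 of N = 7 are below the line (H = 0.714).
A headcount ratio of at most 10% allows at most ⌊0.10 × 7⌋ = 0 poor respondents.
So at least 5 − 0 = 5 must be lifted.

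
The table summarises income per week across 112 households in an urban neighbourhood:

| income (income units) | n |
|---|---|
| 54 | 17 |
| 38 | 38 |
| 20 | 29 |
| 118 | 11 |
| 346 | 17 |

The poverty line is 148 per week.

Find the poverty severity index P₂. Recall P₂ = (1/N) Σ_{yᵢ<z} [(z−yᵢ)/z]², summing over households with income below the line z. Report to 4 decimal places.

0.4464

Below the line: 29×20, 38×38, 17×54, 11×118 (q = 95 of N = 112).
Shortfall ratios: (148−20)/148 = 0.8649 (×29); (148−38)/148 = 0.7432 (×38); (148−54)/148 = 0.6351 (×17); (148−118)/148 = 0.2027 (×11).
Squared: 0.7480 (×29); 0.5524 (×38); 0.4034 (×17); 0.0411 (×11).
Sum = 49.993061; P₂ = 49.993061 / 112 = 0.4464.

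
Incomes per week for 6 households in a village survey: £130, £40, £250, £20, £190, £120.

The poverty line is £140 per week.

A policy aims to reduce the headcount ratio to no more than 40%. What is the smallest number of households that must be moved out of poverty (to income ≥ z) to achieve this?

2

Currently q = 4 of N = 6 are below the line (H = 0.667).
A headcount ratio of at most 40% allows at most ⌊0.40 × 6⌋ = 2 poor households.
So at least 4 − 2 = 2 must be lifted.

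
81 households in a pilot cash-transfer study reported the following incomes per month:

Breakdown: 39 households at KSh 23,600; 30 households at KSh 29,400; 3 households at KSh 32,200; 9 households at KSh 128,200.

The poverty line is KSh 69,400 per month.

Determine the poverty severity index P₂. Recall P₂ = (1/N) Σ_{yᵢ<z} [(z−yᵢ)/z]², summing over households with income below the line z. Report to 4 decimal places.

0.3434

Below z: 39×KSh 23,600, 30×KSh 29,400, 3×KSh 32,200 (q = 72 of N = 81).
Shortfall ratios: (69400−23600)/69400 = 0.6599 (×39); (69400−29400)/69400 = 0.5764 (×30); (69400−32200)/69400 = 0.5360 (×3).
Squared: 0.4355 (×39); 0.3322 (×30); 0.2873 (×3).
Sum = 27.813428; P₂ = 27.813428 / 81 = 0.3434.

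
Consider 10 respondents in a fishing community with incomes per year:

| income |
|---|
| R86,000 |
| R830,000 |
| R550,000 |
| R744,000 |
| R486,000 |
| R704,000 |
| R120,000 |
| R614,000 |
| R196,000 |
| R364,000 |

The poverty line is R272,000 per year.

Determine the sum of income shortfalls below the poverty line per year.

R414,000

Poor units: R86,000, R120,000, R196,000 (q = 3 of N = 10).
Individual gaps: 272000−86000 = 186000; 272000−120000 = 152000; 272000−196000 = 76000.
Aggregate gap = R414,000.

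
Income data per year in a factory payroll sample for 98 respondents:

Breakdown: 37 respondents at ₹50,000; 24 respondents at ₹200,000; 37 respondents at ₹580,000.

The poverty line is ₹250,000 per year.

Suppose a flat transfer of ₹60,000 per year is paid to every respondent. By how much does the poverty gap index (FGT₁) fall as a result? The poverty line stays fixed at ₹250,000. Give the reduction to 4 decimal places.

0.1396

Before: below the line — 37×₹50,000, 24×₹200,000; poverty gap index (FGT₁) = 0.351020.
After the ₹60,000 transfer: below the line — 37×₹110,000; poverty gap index (FGT₁) = 0.211429.
Reduction = 0.351020 − 0.211429 = 0.1396.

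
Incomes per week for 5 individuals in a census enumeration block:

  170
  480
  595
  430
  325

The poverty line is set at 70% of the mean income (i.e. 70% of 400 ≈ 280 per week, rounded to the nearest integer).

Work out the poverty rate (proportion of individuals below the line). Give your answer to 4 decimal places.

1 of the 5 individuals have income below 280.
H = 1/5 = 0.2000.

0.2000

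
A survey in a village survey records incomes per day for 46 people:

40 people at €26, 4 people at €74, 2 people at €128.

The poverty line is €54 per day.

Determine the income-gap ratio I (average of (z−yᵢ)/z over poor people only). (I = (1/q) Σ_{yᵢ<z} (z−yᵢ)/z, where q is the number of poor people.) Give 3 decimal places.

0.519

Below z: 40×€26 (q = 40 of N = 46).
Relative gaps: 0.5185 (×40); sum = 20.740741.
The income-gap ratio divides by q (the poor only): 20.740741 / 40 = 0.519.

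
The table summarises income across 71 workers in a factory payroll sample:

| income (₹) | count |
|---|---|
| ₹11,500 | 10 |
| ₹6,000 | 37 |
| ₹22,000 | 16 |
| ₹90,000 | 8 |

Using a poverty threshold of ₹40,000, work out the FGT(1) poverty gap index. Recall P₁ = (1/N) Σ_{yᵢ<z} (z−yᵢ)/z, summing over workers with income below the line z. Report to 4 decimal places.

Below the line: 37×₹6,000, 10×₹11,500, 16×₹22,000 (q = 63 of N = 71).
Gap ratios (z−y)/z: (40000−6000)/40000 = 0.8500 (×37); (40000−11500)/40000 = 0.7125 (×10); (40000−22000)/40000 = 0.4500 (×16).
Sum of shortfalls = 45.775000; P₁ averages over all N: 45.775000 / 71 = 0.6447.

0.6447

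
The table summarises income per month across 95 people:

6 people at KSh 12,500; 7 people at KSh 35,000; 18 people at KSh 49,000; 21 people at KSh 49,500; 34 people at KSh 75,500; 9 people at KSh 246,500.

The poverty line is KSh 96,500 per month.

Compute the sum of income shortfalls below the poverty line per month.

KSh 3,490,500

Below z: 6×KSh 12,500, 7×KSh 35,000, 18×KSh 49,000, 21×KSh 49,500, 34×KSh 75,500 (q = 86 of N = 95).
Individual gaps: 6×(96500−12500) = 504000; 7×(96500−35000) = 430500; 18×(96500−49000) = 855000; 21×(96500−49500) = 987000; 34×(96500−75500) = 714000.
Aggregate gap = KSh 3,490,500.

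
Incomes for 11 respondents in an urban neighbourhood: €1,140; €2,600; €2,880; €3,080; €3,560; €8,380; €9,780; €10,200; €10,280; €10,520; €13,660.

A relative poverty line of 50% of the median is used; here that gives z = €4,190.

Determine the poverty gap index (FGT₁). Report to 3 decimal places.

0.167

Below the line: €1,140, €2,600, €2,880, €3,080, €3,560 (q = 5 of N = 11).
Gap ratios (z−y)/z: (4190−1140)/4190 = 0.7279; (4190−2600)/4190 = 0.3795; (4190−2880)/4190 = 0.3126; (4190−3080)/4190 = 0.2649; (4190−3560)/4190 = 0.1504.
Σ = 1.835322. Dividing by the full population N = 11 gives P₁ = 0.167.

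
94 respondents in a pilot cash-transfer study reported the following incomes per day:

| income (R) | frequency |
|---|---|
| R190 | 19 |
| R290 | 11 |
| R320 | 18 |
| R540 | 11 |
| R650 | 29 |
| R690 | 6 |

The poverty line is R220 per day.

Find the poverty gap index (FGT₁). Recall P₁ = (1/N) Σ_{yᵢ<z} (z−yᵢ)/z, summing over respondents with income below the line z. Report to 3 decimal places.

0.028

Poor units: 19×R190 (q = 19 of N = 94).
Relative gaps: (220−190)/220 = 0.1364 (×19).
Σ = 2.590909. Dividing by the full population N = 94 gives P₁ = 0.028.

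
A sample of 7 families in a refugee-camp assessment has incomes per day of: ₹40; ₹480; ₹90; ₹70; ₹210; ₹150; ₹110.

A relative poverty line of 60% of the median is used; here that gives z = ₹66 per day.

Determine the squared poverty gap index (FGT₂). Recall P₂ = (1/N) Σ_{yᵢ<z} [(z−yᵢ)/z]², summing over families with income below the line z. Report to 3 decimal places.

Below the line: ₹40 (q = 1 of N = 7).
Normalized shortfalls: (66−40)/66 = 0.3939.
Squared: 0.1552.
Sum = 0.155188; P₂ = 0.155188 / 7 = 0.022.

0.022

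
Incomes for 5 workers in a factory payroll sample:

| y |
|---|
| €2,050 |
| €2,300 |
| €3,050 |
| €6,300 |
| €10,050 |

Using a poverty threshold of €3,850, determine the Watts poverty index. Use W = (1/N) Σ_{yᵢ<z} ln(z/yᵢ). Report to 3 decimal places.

Below the line: €2,050, €2,300, €3,050 (q = 3 of N = 5).
ln(z/y) terms: ln(3850/2050) = 0.6302; ln(3850/2300) = 0.5152; ln(3850/3050) = 0.2329.
W = 1.378329 / 5 = 0.276.

0.276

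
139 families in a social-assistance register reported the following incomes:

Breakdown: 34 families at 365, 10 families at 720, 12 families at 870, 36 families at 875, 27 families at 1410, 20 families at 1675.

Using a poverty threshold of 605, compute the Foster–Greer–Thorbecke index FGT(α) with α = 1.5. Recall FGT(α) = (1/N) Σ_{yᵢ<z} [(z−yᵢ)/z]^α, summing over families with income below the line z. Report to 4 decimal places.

Incomes under z: 34×365 (q = 34 of N = 139).
Relative gaps: (605−365)/605 = 0.3967 (×34).
Raised to α = 1.5: 0.24985 (×34).
Sum = 8.494987; FGT(1.5) = 8.494987 / 139 = 0.0611.

0.0611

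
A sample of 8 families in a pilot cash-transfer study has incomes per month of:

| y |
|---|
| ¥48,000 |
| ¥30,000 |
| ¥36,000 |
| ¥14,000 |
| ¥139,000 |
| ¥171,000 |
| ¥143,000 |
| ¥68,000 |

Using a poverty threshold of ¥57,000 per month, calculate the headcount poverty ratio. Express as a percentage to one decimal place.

50.0%

4 of the 8 families have income below ¥57,000.
H = 4/8 = 50.0%.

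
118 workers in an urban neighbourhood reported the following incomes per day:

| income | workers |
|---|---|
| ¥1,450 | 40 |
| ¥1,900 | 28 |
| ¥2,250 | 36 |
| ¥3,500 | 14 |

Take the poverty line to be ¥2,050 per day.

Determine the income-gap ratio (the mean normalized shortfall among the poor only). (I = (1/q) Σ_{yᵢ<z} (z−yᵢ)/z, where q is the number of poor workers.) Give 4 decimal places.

Below the line: 40×¥1,450, 28×¥1,900 (q = 68 of N = 118).
Shortfall ratios (z−y)/z: 0.2927 (×40), 0.0732 (×28); sum = 13.756098.
The income-gap ratio divides by q (the poor only): 13.756098 / 68 = 0.2023.

0.2023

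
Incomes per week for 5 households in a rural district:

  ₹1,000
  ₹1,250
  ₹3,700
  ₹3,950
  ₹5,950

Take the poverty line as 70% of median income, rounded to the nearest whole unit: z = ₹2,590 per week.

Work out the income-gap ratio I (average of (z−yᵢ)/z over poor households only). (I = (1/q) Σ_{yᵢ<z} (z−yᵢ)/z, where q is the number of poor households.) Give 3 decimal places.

0.566

Below the line: ₹1,000, ₹1,250 (q = 2 of N = 5).
Relative gaps: 0.6139, 0.5174; sum = 1.131274.
I averages over the q = 2 poor units only: 1.131274 / 2 = 0.566.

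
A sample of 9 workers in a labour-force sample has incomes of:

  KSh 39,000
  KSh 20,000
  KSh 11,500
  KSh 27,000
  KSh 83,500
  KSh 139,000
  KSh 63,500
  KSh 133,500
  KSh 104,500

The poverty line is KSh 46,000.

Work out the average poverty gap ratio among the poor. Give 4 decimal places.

Poor units: KSh 11,500, KSh 20,000, KSh 27,000, KSh 39,000 (q = 4 of N = 9).
Shortfall ratios (z−y)/z: 0.7500, 0.5652, 0.4130, 0.1522; sum = 1.880435.
I averages over the q = 4 poor units only: 1.880435 / 4 = 0.4701.

0.4701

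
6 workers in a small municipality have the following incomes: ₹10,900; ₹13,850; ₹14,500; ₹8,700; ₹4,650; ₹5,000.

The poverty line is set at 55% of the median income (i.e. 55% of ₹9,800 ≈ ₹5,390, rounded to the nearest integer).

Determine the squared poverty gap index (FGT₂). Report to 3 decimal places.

Poor units: ₹4,650, ₹5,000 (q = 2 of N = 6).
Gap ratios (z−y)/z: (5390−4650)/5390 = 0.1373; (5390−5000)/5390 = 0.0724.
Squared: 0.0188; 0.0052.
Sum = 0.024084; P₂ = 0.024084 / 6 = 0.004.

0.004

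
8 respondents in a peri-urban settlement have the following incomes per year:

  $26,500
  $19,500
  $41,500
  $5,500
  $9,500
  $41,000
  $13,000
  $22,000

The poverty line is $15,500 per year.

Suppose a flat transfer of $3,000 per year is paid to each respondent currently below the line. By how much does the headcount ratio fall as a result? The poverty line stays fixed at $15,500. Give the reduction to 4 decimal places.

0.1250

Before: below the line — $5,500, $9,500, $13,000; headcount ratio = 0.375000.
After the $3,000 transfer: below the line — $8,500, $12,500; headcount ratio = 0.250000.
Reduction = 0.375000 − 0.250000 = 0.1250.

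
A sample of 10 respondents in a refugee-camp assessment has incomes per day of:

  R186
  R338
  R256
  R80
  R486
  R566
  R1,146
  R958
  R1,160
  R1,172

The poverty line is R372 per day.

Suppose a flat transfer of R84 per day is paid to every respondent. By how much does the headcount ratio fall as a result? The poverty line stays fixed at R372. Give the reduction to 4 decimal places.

Before: below the line — R80, R186, R256, R338; headcount ratio = 0.400000.
After the R84 transfer: below the line — R164, R270, R340; headcount ratio = 0.300000.
Reduction = 0.400000 − 0.300000 = 0.1000.

0.1000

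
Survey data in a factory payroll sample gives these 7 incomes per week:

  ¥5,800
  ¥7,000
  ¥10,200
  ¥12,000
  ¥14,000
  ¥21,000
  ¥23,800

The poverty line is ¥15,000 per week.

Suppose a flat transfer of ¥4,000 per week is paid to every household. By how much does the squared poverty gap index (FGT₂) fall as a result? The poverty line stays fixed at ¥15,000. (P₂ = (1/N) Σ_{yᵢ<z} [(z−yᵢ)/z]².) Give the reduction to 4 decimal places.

Before: below the line — ¥5,800, ¥7,000, ¥10,200, ¥12,000, ¥14,000; squared poverty gap index (FGT₂) = 0.115352.
After the ¥4,000 transfer: below the line — ¥9,800, ¥11,000, ¥14,200; squared poverty gap index (FGT₂) = 0.027733.
Reduction = 0.115352 − 0.027733 = 0.0876.

0.0876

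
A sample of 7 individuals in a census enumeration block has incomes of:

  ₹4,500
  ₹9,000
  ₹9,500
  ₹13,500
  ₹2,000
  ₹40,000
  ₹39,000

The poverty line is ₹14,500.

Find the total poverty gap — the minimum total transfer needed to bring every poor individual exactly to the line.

Below z: ₹2,000, ₹4,500, ₹9,000, ₹9,500, ₹13,500 (q = 5 of N = 7).
Individual gaps: 14500−2000 = 12500; 14500−4500 = 10000; 14500−9000 = 5500; 14500−9500 = 5000; 14500−13500 = 1000.
Aggregate gap = ₹34,000.

₹34,000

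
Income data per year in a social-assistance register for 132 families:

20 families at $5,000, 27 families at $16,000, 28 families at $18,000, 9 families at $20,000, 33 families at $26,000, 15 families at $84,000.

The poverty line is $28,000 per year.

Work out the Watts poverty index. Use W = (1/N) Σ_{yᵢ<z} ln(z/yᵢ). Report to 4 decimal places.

0.5107

Below z: 20×$5,000, 27×$16,000, 28×$18,000, 9×$20,000, 33×$26,000 (q = 117 of N = 132).
ln(z/y) terms: ln(28000/5000) = 1.7228 (×20); ln(28000/16000) = 0.5596 (×27); ln(28000/18000) = 0.4418 (×28); ln(28000/20000) = 0.3365 (×9); ln(28000/26000) = 0.0741 (×33).
W = 67.410089 / 132 = 0.5107.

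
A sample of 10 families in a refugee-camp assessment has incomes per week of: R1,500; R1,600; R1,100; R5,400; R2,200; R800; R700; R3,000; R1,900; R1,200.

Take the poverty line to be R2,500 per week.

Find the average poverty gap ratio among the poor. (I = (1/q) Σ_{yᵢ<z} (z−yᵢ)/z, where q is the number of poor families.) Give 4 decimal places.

0.4500

Incomes under z: R700, R800, R1,100, R1,200, R1,500, R1,600, R1,900, R2,200 (q = 8 of N = 10).
Relative gaps: 0.7200, 0.6800, 0.5600, 0.5200, 0.4000, 0.3600, 0.2400, 0.1200; sum = 3.600000.
The income-gap ratio divides by q (the poor only): 3.600000 / 8 = 0.4500.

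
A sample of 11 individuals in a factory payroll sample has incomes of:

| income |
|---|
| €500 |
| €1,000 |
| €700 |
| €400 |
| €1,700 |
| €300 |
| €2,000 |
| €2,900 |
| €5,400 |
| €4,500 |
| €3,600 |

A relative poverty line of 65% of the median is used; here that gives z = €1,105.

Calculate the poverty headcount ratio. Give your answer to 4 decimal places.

5 of the 11 individuals have income below €1,105.
H = 5/11 = 0.4545.

0.4545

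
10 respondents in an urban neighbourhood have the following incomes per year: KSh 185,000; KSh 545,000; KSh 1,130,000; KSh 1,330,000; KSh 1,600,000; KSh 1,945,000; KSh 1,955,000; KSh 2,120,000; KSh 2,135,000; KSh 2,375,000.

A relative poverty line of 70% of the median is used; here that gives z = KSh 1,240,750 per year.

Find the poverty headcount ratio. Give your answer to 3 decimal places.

0.300

3 of the 10 respondents have income below KSh 1,240,750.
H = 3/10 = 0.300.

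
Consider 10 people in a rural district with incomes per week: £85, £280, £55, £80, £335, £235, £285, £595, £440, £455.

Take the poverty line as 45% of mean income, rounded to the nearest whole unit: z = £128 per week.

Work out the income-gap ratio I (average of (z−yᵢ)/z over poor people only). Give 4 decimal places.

Poor units: £55, £80, £85 (q = 3 of N = 10).
Relative gaps: 0.5703, 0.3750, 0.3359; sum = 1.281250.
I averages over the q = 3 poor units only: 1.281250 / 3 = 0.4271.

0.4271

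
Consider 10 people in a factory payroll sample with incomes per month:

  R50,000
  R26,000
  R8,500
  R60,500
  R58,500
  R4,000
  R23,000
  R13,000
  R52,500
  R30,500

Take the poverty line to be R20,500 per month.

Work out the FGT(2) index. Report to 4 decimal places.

Below z: R4,000, R8,500, R13,000 (q = 3 of N = 10).
Gap ratios (z−y)/z: (20500−4000)/20500 = 0.8049; (20500−8500)/20500 = 0.5854; (20500−13000)/20500 = 0.3659.
Squared: 0.6478; 0.3427; 0.1338.
Sum = 1.124331; P₂ = 1.124331 / 10 = 0.1124.

0.1124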